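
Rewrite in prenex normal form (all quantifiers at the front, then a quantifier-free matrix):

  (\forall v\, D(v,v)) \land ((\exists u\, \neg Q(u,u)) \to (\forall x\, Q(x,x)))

\forall v\, \forall u\, \forall x\, (D(v,v) \land (Q(u,u) \lor Q(x,x)))

First replace A → B with ¬A ∨ B.
  (\forall v\, D(v,v)) \land (\neg (\exists u\, \neg Q(u,u)) \lor (\forall x\, Q(x,x)))
Push ¬ through the quantifiers and connectives to reach negation normal form:
  (\forall v\, D(v,v)) \land ((\forall u\, Q(u,u)) \lor (\forall x\, Q(x,x)))
All bound variables are already distinct, so no renaming is needed.
Pull the quantifiers to the front (each side's bound variable is not free in the other side):
  \forall v\, \forall u\, \forall x\, (D(v,v) \land (Q(u,u) \lor Q(x,x)))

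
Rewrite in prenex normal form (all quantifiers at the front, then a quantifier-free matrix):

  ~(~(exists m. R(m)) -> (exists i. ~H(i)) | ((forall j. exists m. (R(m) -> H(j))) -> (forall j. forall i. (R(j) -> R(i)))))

forall m. forall i. forall j. exists u. exists y1. exists v. (~R(m) & H(i) & (~R(u) | H(j)) & R(y1) & ~R(v))

First replace A → B with ¬A ∨ B.
  ~(~~(exists m. R(m)) | (exists i. ~H(i)) | ~(forall j. exists m. (~R(m) | H(j))) | (forall j. forall i. (~R(j) | R(i))))
Move each ¬ inward, flipping quantifiers it crosses:
  (forall m. ~R(m)) & (forall i. H(i)) & (forall j. exists m. (~R(m) | H(j))) & (exists j. exists i. (R(j) & ~R(i)))
Rename bound variables to avoid capture: m↦u, j↦y1, i↦v.
  (forall m. ~R(m)) & (forall i. H(i)) & (forall j. exists u. (~R(u) | H(j))) & (exists y1. exists v. (R(y1) & ~R(v)))
Finally move all quantifiers to the prefix:
  forall m. forall i. forall j. exists u. exists y1. exists v. (~R(m) & H(i) & (~R(u) | H(j)) & R(y1) & ~R(v))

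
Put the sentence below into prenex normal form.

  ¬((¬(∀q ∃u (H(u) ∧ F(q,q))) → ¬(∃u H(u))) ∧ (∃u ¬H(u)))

∃q ∀u ∃u1 ∀z1 ((¬H(u) ∨ ¬F(q,q)) ∧ H(u1) ∨ H(z1))

First replace A → B with ¬A ∨ B.
  ¬((¬¬(∀q ∃u (H(u) ∧ F(q,q))) ∨ ¬(∃u H(u))) ∧ (∃u ¬H(u)))
Move each ¬ inward, flipping quantifiers it crosses:
  (∃q ∀u (¬H(u) ∨ ¬F(q,q))) ∧ (∃u H(u)) ∨ (∀u H(u))
Rename bound variables to avoid capture: u↦u1, u↦z1.
  (∃q ∀u (¬H(u) ∨ ¬F(q,q))) ∧ (∃u1 H(u1)) ∨ (∀z1 H(z1))
Pull the quantifiers to the front (each side's bound variable is not free in the other side):
  ∃q ∀u ∃u1 ∀z1 ((¬H(u) ∨ ¬F(q,q)) ∧ H(u1) ∨ H(z1))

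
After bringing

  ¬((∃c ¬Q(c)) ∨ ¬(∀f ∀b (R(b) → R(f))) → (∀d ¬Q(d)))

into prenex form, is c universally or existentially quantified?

existential

Eliminate → and ↔ using ¬ and ∨.
  ¬(¬((∃c ¬Q(c)) ∨ ¬(∀f ∀b (¬R(b) ∨ R(f)))) ∨ (∀d ¬Q(d)))
Move each ¬ inward, flipping quantifiers it crosses:
  ((∃c ¬Q(c)) ∨ (∃f ∃b (R(b) ∧ ¬R(f)))) ∧ (∃d Q(d))
All bound variables are already distinct, so no renaming is needed.
Extract every quantifier outward, since the variables are now distinct and don't occur free across branches:
  ∃c ∃f ∃b ∃d ((¬Q(c) ∨ R(b) ∧ ¬R(f)) ∧ Q(d))
The quantifier ∃c sits under an even number of negations (counting the antecedent side of each →), so it remains existential.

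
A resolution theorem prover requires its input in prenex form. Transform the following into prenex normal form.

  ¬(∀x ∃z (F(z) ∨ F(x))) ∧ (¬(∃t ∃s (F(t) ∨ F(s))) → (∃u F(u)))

Eliminate → and ↔ using ¬ and ∨.
  ¬(∀x ∃z (F(z) ∨ F(x))) ∧ (¬¬(∃t ∃s (F(t) ∨ F(s))) ∨ (∃u F(u)))
Push ¬ through the quantifiers and connectives to reach negation normal form:
  (∃x ∀z (¬F(z) ∧ ¬F(x))) ∧ ((∃t ∃s (F(t) ∨ F(s))) ∨ (∃u F(u)))
All bound variables are already distinct, so no renaming is needed.
Finally move all quantifiers to the prefix:
  ∃x ∀z ∃t ∃s ∃u (¬F(z) ∧ ¬F(x) ∧ (F(t) ∨ F(s) ∨ F(u)))

∃x ∀z ∃t ∃s ∃u (¬F(z) ∧ ¬F(x) ∧ (F(t) ∨ F(s) ∨ F(u)))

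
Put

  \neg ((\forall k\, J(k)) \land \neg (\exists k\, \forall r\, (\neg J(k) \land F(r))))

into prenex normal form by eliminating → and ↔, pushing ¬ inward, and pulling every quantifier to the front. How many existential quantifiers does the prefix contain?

2

Push ¬ through the quantifiers and connectives to reach negation normal form:
  (\exists k\, \neg J(k)) \lor (\exists k\, \forall r\, (\neg J(k) \land F(r)))
Give each quantifier a distinct variable: k↦x.
  (\exists k\, \neg J(k)) \lor (\exists x\, \forall r\, (\neg J(x) \land F(r)))
Extract every quantifier outward, since the variables are now distinct and don't occur free across branches:
  \exists k\, \exists x\, \forall r\, (\neg J(k) \lor \neg J(x) \land F(r))
The prefix is \exists k \exists x \forall r: 1 universal, 2 existential.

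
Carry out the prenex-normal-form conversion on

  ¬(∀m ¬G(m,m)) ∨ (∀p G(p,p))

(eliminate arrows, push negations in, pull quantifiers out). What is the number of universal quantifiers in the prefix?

Push ¬ through the quantifiers and connectives to reach negation normal form:
  (∃m G(m,m)) ∨ (∀p G(p,p))
Extract every quantifier outward, since the variables are now distinct and don't occur free across branches:
  ∃m ∀p (G(m,m) ∨ G(p,p))
The prefix is ∃m ∀p: 1 universal, 1 existential.

1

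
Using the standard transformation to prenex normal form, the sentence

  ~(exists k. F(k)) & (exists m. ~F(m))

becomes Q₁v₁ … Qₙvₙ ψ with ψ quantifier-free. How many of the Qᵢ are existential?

Move each ¬ inward, flipping quantifiers it crosses:
  (forall k. ~F(k)) & (exists m. ~F(m))
Finally move all quantifiers to the prefix:
  forall k. exists m. (~F(k) & ~F(m))
The prefix is forall k exists m: 1 universal, 1 existential.

1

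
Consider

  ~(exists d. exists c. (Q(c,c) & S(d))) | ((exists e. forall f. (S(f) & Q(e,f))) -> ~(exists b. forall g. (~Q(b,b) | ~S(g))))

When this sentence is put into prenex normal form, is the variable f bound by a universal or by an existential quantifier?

existential

Eliminate → and ↔ using ¬ and ∨.
  ~(exists d. exists c. (Q(c,c) & S(d))) | ~(exists e. forall f. (S(f) & Q(e,f))) | ~(exists b. forall g. (~Q(b,b) | ~S(g)))
Push ¬ through the quantifiers and connectives to reach negation normal form:
  (forall d. forall c. (~Q(c,c) | ~S(d))) | (forall e. exists f. (~S(f) | ~Q(e,f))) | (forall b. exists g. (Q(b,b) & S(g)))
All bound variables are already distinct, so no renaming is needed.
Pull the quantifiers to the front (each side's bound variable is not free in the other side):
  forall d. forall c. forall e. exists f. forall b. exists g. (~Q(c,c) | ~S(d) | ~S(f) | ~Q(e,f) | Q(b,b) & S(g))
The quantifier forall f sits under an odd number of negations (counting the antecedent side of each →), so it flips to exists f.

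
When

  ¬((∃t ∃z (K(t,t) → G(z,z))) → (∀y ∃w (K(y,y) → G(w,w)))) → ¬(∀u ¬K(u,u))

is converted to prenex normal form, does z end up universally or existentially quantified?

universal

First replace A → B with ¬A ∨ B.
  ¬¬(¬(∃t ∃z (¬K(t,t) ∨ G(z,z))) ∨ (∀y ∃w (¬K(y,y) ∨ G(w,w)))) ∨ ¬(∀u ¬K(u,u))
Move each ¬ inward, flipping quantifiers it crosses:
  (∀t ∀z (K(t,t) ∧ ¬G(z,z))) ∨ (∀y ∃w (¬K(y,y) ∨ G(w,w))) ∨ (∃u K(u,u))
Pull the quantifiers to the front (each side's bound variable is not free in the other side):
  ∀t ∀z ∀y ∃w ∃u (K(t,t) ∧ ¬G(z,z) ∨ ¬K(y,y) ∨ G(w,w) ∨ K(u,u))
The quantifier ∃z sits under an odd number of negations (counting the antecedent side of each →), so it flips to ∀z.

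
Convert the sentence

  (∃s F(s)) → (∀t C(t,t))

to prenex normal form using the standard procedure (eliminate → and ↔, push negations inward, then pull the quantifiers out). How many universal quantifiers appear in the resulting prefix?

2

Eliminate → and ↔ using ¬ and ∨.
  ¬(∃s F(s)) ∨ (∀t C(t,t))
Drive negations inward (¬∀x A ≡ ∃x ¬A, ¬∃x A ≡ ∀x ¬A, De Morgan for ∧/∨):
  (∀s ¬F(s)) ∨ (∀t C(t,t))
All bound variables are already distinct, so no renaming is needed.
Pull the quantifiers to the front (each side's bound variable is not free in the other side):
  ∀s ∀t (¬F(s) ∨ C(t,t))
The prefix is ∀s ∀t: 2 universal, 0 existential.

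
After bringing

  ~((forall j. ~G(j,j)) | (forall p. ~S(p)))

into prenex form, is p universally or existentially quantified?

Push ¬ through the quantifiers and connectives to reach negation normal form:
  (exists j. G(j,j)) & (exists p. S(p))
All bound variables are already distinct, so no renaming is needed.
Finally move all quantifiers to the prefix:
  exists j. exists p. (G(j,j) & S(p))
The quantifier forall p sits under an odd number of negations, so it flips to exists p.

existential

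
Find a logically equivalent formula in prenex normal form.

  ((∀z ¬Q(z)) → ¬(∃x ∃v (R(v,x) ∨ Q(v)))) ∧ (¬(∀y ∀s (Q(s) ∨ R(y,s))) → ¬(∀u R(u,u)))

∃z ∀x ∀v ∀y ∀s ∃u ((Q(z) ∨ ¬R(v,x) ∧ ¬Q(v)) ∧ (Q(s) ∨ R(y,s) ∨ ¬R(u,u)))

First replace A → B with ¬A ∨ B.
  (¬(∀z ¬Q(z)) ∨ ¬(∃x ∃v (R(v,x) ∨ Q(v)))) ∧ (¬¬(∀y ∀s (Q(s) ∨ R(y,s))) ∨ ¬(∀u R(u,u)))
Move each ¬ inward, flipping quantifiers it crosses:
  ((∃z Q(z)) ∨ (∀x ∀v (¬R(v,x) ∧ ¬Q(v)))) ∧ ((∀y ∀s (Q(s) ∨ R(y,s))) ∨ (∃u ¬R(u,u)))
Finally move all quantifiers to the prefix:
  ∃z ∀x ∀v ∀y ∀s ∃u ((Q(z) ∨ ¬R(v,x) ∧ ¬Q(v)) ∧ (Q(s) ∨ R(y,s) ∨ ¬R(u,u)))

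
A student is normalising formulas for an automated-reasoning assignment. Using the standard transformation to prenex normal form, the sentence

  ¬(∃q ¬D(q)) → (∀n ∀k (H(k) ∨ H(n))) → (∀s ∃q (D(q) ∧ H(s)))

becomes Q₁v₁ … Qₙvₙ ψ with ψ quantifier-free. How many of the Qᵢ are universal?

1

First replace A → B with ¬A ∨ B.
  ¬¬(∃q ¬D(q)) ∨ ¬(∀n ∀k (H(k) ∨ H(n))) ∨ (∀s ∃q (D(q) ∧ H(s)))
Push ¬ through the quantifiers and connectives to reach negation normal form:
  (∃q ¬D(q)) ∨ (∃n ∃k (¬H(k) ∧ ¬H(n))) ∨ (∀s ∃q (D(q) ∧ H(s)))
Give each quantifier a distinct variable: q↦r.
  (∃q ¬D(q)) ∨ (∃n ∃k (¬H(k) ∧ ¬H(n))) ∨ (∀s ∃r (D(r) ∧ H(s)))
Pull the quantifiers to the front (each side's bound variable is not free in the other side):
  ∃q ∃n ∃k ∀s ∃r (¬D(q) ∨ ¬H(k) ∧ ¬H(n) ∨ D(r) ∧ H(s))
The prefix is ∃q ∃n ∃k ∀s ∃r: 1 universal, 4 existential.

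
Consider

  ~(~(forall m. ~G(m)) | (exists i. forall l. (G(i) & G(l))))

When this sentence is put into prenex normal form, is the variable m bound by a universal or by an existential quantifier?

Drive negations inward (¬∀x A ≡ ∃x ¬A, ¬∃x A ≡ ∀x ¬A, De Morgan for ∧/∨):
  (forall m. ~G(m)) & (forall i. exists l. (~G(i) | ~G(l)))
All bound variables are already distinct, so no renaming is needed.
Extract every quantifier outward, since the variables are now distinct and don't occur free across branches:
  forall m. forall i. exists l. (~G(m) & (~G(i) | ~G(l)))
The quantifier forall m sits under an even number of negations, so it remains universal.

universal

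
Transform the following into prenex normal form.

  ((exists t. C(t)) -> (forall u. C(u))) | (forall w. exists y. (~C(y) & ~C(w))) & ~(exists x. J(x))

forall t. forall u. forall w. exists y. forall x. (~C(t) | C(u) | ~C(y) & ~C(w) & ~J(x))

First replace A → B with ¬A ∨ B.
  ~(exists t. C(t)) | (forall u. C(u)) | (forall w. exists y. (~C(y) & ~C(w))) & ~(exists x. J(x))
Move each ¬ inward, flipping quantifiers it crosses:
  (forall t. ~C(t)) | (forall u. C(u)) | (forall w. exists y. (~C(y) & ~C(w))) & (forall x. ~J(x))
All bound variables are already distinct, so no renaming is needed.
Finally move all quantifiers to the prefix:
  forall t. forall u. forall w. exists y. forall x. (~C(t) | C(u) | ~C(y) & ~C(w) & ~J(x))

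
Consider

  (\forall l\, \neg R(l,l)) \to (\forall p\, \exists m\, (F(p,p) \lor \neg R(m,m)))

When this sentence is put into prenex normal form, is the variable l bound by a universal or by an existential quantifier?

Rewrite implications/biconditionals: A → B as ¬A ∨ B.
  \neg (\forall l\, \neg R(l,l)) \lor (\forall p\, \exists m\, (F(p,p) \lor \neg R(m,m)))
Move each ¬ inward, flipping quantifiers it crosses:
  (\exists l\, R(l,l)) \lor (\forall p\, \exists m\, (F(p,p) \lor \neg R(m,m)))
All bound variables are already distinct, so no renaming is needed.
Pull the quantifiers to the front (each side's bound variable is not free in the other side):
  \exists l\, \forall p\, \exists m\, (R(l,l) \lor F(p,p) \lor \neg R(m,m))
The quantifier \forall l sits under an odd number of negations (counting the antecedent side of each →), so it flips to \exists l.

existential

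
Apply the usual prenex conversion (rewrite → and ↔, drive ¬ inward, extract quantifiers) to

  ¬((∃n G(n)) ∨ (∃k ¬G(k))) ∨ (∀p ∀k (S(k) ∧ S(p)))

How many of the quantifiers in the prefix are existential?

0

Push ¬ through the quantifiers and connectives to reach negation normal form:
  (∀n ¬G(n)) ∧ (∀k G(k)) ∨ (∀p ∀k (S(k) ∧ S(p)))
Give each quantifier a distinct variable: k↦q.
  (∀n ¬G(n)) ∧ (∀k G(k)) ∨ (∀p ∀q (S(q) ∧ S(p)))
Pull the quantifiers to the front (each side's bound variable is not free in the other side):
  ∀n ∀k ∀p ∀q (¬G(n) ∧ G(k) ∨ S(q) ∧ S(p))
The prefix is ∀n ∀k ∀p ∀q: 4 universal, 0 existential.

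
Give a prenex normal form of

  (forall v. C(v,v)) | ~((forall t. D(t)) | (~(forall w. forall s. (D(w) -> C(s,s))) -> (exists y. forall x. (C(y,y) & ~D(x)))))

forall v. exists t. exists w. exists s. forall y. exists x. (C(v,v) | ~D(t) & D(w) & ~C(s,s) & (~C(y,y) | D(x)))

Rewrite implications/biconditionals: A → B as ¬A ∨ B.
  (forall v. C(v,v)) | ~((forall t. D(t)) | ~~(forall w. forall s. (~D(w) | C(s,s))) | (exists y. forall x. (C(y,y) & ~D(x))))
Drive negations inward (¬∀x A ≡ ∃x ¬A, ¬∃x A ≡ ∀x ¬A, De Morgan for ∧/∨):
  (forall v. C(v,v)) | (exists t. ~D(t)) & (exists w. exists s. (D(w) & ~C(s,s))) & (forall y. exists x. (~C(y,y) | D(x)))
All bound variables are already distinct, so no renaming is needed.
Finally move all quantifiers to the prefix:
  forall v. exists t. exists w. exists s. forall y. exists x. (C(v,v) | ~D(t) & D(w) & ~C(s,s) & (~C(y,y) | D(x)))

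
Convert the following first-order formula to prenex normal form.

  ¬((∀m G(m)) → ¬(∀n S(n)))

Eliminate → and ↔ using ¬ and ∨.
  ¬(¬(∀m G(m)) ∨ ¬(∀n S(n)))
Push ¬ through the quantifiers and connectives to reach negation normal form:
  (∀m G(m)) ∧ (∀n S(n))
Pull the quantifiers to the front (each side's bound variable is not free in the other side):
  ∀m ∀n (G(m) ∧ S(n))

∀m ∀n (G(m) ∧ S(n))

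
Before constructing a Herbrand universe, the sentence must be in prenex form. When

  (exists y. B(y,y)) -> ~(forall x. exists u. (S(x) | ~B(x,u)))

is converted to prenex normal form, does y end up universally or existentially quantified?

universal

First replace A → B with ¬A ∨ B.
  ~(exists y. B(y,y)) | ~(forall x. exists u. (S(x) | ~B(x,u)))
Move each ¬ inward, flipping quantifiers it crosses:
  (forall y. ~B(y,y)) | (exists x. forall u. (~S(x) & B(x,u)))
All bound variables are already distinct, so no renaming is needed.
Extract every quantifier outward, since the variables are now distinct and don't occur free across branches:
  forall y. exists x. forall u. (~B(y,y) | ~S(x) & B(x,u))
The quantifier exists y sits under an odd number of negations (counting the antecedent side of each →), so it flips to forall y.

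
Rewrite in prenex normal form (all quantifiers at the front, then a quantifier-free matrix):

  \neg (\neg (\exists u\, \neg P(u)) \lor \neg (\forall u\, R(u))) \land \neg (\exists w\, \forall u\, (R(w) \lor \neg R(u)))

Push ¬ through the quantifiers and connectives to reach negation normal form:
  (\exists u\, \neg P(u)) \land (\forall u\, R(u)) \land (\forall w\, \exists u\, (\neg R(w) \land R(u)))
Rename bound variables to avoid capture: u↦p, u↦q.
  (\exists u\, \neg P(u)) \land (\forall p\, R(p)) \land (\forall w\, \exists q\, (\neg R(w) \land R(q)))
Extract every quantifier outward, since the variables are now distinct and don't occur free across branches:
  \exists u\, \forall p\, \forall w\, \exists q\, (\neg P(u) \land R(p) \land \neg R(w) \land R(q))

\exists u\, \forall p\, \forall w\, \exists q\, (\neg P(u) \land R(p) \land \neg R(w) \land R(q))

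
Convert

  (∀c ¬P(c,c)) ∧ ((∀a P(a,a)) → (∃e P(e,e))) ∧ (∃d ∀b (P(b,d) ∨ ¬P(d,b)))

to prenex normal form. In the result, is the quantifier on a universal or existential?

Eliminate → and ↔ using ¬ and ∨.
  (∀c ¬P(c,c)) ∧ (¬(∀a P(a,a)) ∨ (∃e P(e,e))) ∧ (∃d ∀b (P(b,d) ∨ ¬P(d,b)))
Push ¬ through the quantifiers and connectives to reach negation normal form:
  (∀c ¬P(c,c)) ∧ ((∃a ¬P(a,a)) ∨ (∃e P(e,e))) ∧ (∃d ∀b (P(b,d) ∨ ¬P(d,b)))
All bound variables are already distinct, so no renaming is needed.
Pull the quantifiers to the front (each side's bound variable is not free in the other side):
  ∀c ∃a ∃e ∃d ∀b (¬P(c,c) ∧ (¬P(a,a) ∨ P(e,e)) ∧ (P(b,d) ∨ ¬P(d,b)))
The quantifier ∀a sits under an odd number of negations (counting the antecedent side of each →), so it flips to ∃a.

existential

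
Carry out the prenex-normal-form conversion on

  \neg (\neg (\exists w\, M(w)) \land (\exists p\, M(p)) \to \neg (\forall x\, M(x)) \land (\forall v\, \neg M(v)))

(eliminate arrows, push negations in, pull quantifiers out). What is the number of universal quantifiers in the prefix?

2

Rewrite implications/biconditionals: A → B as ¬A ∨ B.
  \neg (\neg (\neg (\exists w\, M(w)) \land (\exists p\, M(p))) \lor \neg (\forall x\, M(x)) \land (\forall v\, \neg M(v)))
Push ¬ through the quantifiers and connectives to reach negation normal form:
  (\forall w\, \neg M(w)) \land (\exists p\, M(p)) \land ((\forall x\, M(x)) \lor (\exists v\, M(v)))
Pull the quantifiers to the front (each side's bound variable is not free in the other side):
  \forall w\, \exists p\, \forall x\, \exists v\, (\neg M(w) \land M(p) \land (M(x) \lor M(v)))
The prefix is \forall w \exists p \forall x \exists v: 2 universal, 2 existential.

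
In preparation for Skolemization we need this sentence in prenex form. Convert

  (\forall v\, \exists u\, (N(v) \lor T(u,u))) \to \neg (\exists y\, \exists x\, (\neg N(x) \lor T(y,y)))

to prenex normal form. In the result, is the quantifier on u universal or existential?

Rewrite implications/biconditionals: A → B as ¬A ∨ B.
  \neg (\forall v\, \exists u\, (N(v) \lor T(u,u))) \lor \neg (\exists y\, \exists x\, (\neg N(x) \lor T(y,y)))
Drive negations inward (¬∀x A ≡ ∃x ¬A, ¬∃x A ≡ ∀x ¬A, De Morgan for ∧/∨):
  (\exists v\, \forall u\, (\neg N(v) \land \neg T(u,u))) \lor (\forall y\, \forall x\, (N(x) \land \neg T(y,y)))
Finally move all quantifiers to the prefix:
  \exists v\, \forall u\, \forall y\, \forall x\, (\neg N(v) \land \neg T(u,u) \lor N(x) \land \neg T(y,y))
The quantifier \exists u sits under an odd number of negations (counting the antecedent side of each →), so it flips to \forall u.

universal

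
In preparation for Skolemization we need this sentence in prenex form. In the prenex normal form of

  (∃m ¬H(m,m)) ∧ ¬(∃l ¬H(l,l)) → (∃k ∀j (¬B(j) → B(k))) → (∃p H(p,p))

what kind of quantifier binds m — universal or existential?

universal

Rewrite implications/biconditionals: A → B as ¬A ∨ B.
  ¬((∃m ¬H(m,m)) ∧ ¬(∃l ¬H(l,l))) ∨ ¬(∃k ∀j (¬¬B(j) ∨ B(k))) ∨ (∃p H(p,p))
Move each ¬ inward, flipping quantifiers it crosses:
  (∀m H(m,m)) ∨ (∃l ¬H(l,l)) ∨ (∀k ∃j (¬B(j) ∧ ¬B(k))) ∨ (∃p H(p,p))
Finally move all quantifiers to the prefix:
  ∀m ∃l ∀k ∃j ∃p (H(m,m) ∨ ¬H(l,l) ∨ ¬B(j) ∧ ¬B(k) ∨ H(p,p))
The quantifier ∃m sits under an odd number of negations (counting the antecedent side of each →), so it flips to ∀m.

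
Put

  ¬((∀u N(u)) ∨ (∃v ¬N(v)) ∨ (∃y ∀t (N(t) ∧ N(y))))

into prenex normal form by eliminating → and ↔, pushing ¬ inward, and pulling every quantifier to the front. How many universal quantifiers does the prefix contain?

2

Drive negations inward (¬∀x A ≡ ∃x ¬A, ¬∃x A ≡ ∀x ¬A, De Morgan for ∧/∨):
  (∃u ¬N(u)) ∧ (∀v N(v)) ∧ (∀y ∃t (¬N(t) ∨ ¬N(y)))
Finally move all quantifiers to the prefix:
  ∃u ∀v ∀y ∃t (¬N(u) ∧ N(v) ∧ (¬N(t) ∨ ¬N(y)))
The prefix is ∃u ∀v ∀y ∃t: 2 universal, 2 existential.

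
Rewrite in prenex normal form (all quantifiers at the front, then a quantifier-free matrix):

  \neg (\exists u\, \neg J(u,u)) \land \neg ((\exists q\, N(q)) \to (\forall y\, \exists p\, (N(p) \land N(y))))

\forall u\, \exists q\, \exists y\, \forall p\, (J(u,u) \land N(q) \land (\neg N(p) \lor \neg N(y)))

Eliminate → and ↔ using ¬ and ∨.
  \neg (\exists u\, \neg J(u,u)) \land \neg (\neg (\exists q\, N(q)) \lor (\forall y\, \exists p\, (N(p) \land N(y))))
Drive negations inward (¬∀x A ≡ ∃x ¬A, ¬∃x A ≡ ∀x ¬A, De Morgan for ∧/∨):
  (\forall u\, J(u,u)) \land (\exists q\, N(q)) \land (\exists y\, \forall p\, (\neg N(p) \lor \neg N(y)))
All bound variables are already distinct, so no renaming is needed.
Extract every quantifier outward, since the variables are now distinct and don't occur free across branches:
  \forall u\, \exists q\, \exists y\, \forall p\, (J(u,u) \land N(q) \land (\neg N(p) \lor \neg N(y)))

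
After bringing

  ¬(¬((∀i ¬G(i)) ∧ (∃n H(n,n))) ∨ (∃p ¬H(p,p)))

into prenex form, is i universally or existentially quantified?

Push ¬ through the quantifiers and connectives to reach negation normal form:
  (∀i ¬G(i)) ∧ (∃n H(n,n)) ∧ (∀p H(p,p))
All bound variables are already distinct, so no renaming is needed.
Finally move all quantifiers to the prefix:
  ∀i ∃n ∀p (¬G(i) ∧ H(n,n) ∧ H(p,p))
The quantifier ∀i sits under an even number of negations, so it remains universal.

universal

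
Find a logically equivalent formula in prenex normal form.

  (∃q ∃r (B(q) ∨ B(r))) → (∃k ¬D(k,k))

Eliminate → and ↔ using ¬ and ∨.
  ¬(∃q ∃r (B(q) ∨ B(r))) ∨ (∃k ¬D(k,k))
Move each ¬ inward, flipping quantifiers it crosses:
  (∀q ∀r (¬B(q) ∧ ¬B(r))) ∨ (∃k ¬D(k,k))
All bound variables are already distinct, so no renaming is needed.
Extract every quantifier outward, since the variables are now distinct and don't occur free across branches:
  ∀q ∀r ∃k (¬B(q) ∧ ¬B(r) ∨ ¬D(k,k))

∀q ∀r ∃k (¬B(q) ∧ ¬B(r) ∨ ¬D(k,k))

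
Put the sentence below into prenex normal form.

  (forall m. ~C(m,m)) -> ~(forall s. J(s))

First replace A → B with ¬A ∨ B.
  ~(forall m. ~C(m,m)) | ~(forall s. J(s))
Push ¬ through the quantifiers and connectives to reach negation normal form:
  (exists m. C(m,m)) | (exists s. ~J(s))
Finally move all quantifiers to the prefix:
  exists m. exists s. (C(m,m) | ~J(s))

exists m. exists s. (C(m,m) | ~J(s))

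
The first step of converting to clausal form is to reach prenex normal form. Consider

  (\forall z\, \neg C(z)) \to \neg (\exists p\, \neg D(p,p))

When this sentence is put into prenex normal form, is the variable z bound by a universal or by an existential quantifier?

existential

Rewrite implications/biconditionals: A → B as ¬A ∨ B.
  \neg (\forall z\, \neg C(z)) \lor \neg (\exists p\, \neg D(p,p))
Drive negations inward (¬∀x A ≡ ∃x ¬A, ¬∃x A ≡ ∀x ¬A, De Morgan for ∧/∨):
  (\exists z\, C(z)) \lor (\forall p\, D(p,p))
All bound variables are already distinct, so no renaming is needed.
Extract every quantifier outward, since the variables are now distinct and don't occur free across branches:
  \exists z\, \forall p\, (C(z) \lor D(p,p))
The quantifier \forall z sits under an odd number of negations (counting the antecedent side of each →), so it flips to \exists z.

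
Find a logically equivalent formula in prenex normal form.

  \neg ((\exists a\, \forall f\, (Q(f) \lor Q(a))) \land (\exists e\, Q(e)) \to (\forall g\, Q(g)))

Rewrite implications/biconditionals: A → B as ¬A ∨ B.
  \neg (\neg ((\exists a\, \forall f\, (Q(f) \lor Q(a))) \land (\exists e\, Q(e))) \lor (\forall g\, Q(g)))
Drive negations inward (¬∀x A ≡ ∃x ¬A, ¬∃x A ≡ ∀x ¬A, De Morgan for ∧/∨):
  (\exists a\, \forall f\, (Q(f) \lor Q(a))) \land (\exists e\, Q(e)) \land (\exists g\, \neg Q(g))
All bound variables are already distinct, so no renaming is needed.
Pull the quantifiers to the front (each side's bound variable is not free in the other side):
  \exists a\, \forall f\, \exists e\, \exists g\, ((Q(f) \lor Q(a)) \land Q(e) \land \neg Q(g))

\exists a\, \forall f\, \exists e\, \exists g\, ((Q(f) \lor Q(a)) \land Q(e) \land \neg Q(g))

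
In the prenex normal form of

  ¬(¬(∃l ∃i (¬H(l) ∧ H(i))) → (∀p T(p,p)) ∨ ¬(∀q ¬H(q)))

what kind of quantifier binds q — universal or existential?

universal

Rewrite implications/biconditionals: A → B as ¬A ∨ B.
  ¬(¬¬(∃l ∃i (¬H(l) ∧ H(i))) ∨ (∀p T(p,p)) ∨ ¬(∀q ¬H(q)))
Push ¬ through the quantifiers and connectives to reach negation normal form:
  (∀l ∀i (H(l) ∨ ¬H(i))) ∧ (∃p ¬T(p,p)) ∧ (∀q ¬H(q))
All bound variables are already distinct, so no renaming is needed.
Finally move all quantifiers to the prefix:
  ∀l ∀i ∃p ∀q ((H(l) ∨ ¬H(i)) ∧ ¬T(p,p) ∧ ¬H(q))
The quantifier ∀q sits under an even number of negations (counting the antecedent side of each →), so it remains universal.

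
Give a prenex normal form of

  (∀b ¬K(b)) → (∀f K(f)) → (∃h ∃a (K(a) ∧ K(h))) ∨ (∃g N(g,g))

First replace A → B with ¬A ∨ B.
  ¬(∀b ¬K(b)) ∨ ¬(∀f K(f)) ∨ (∃h ∃a (K(a) ∧ K(h))) ∨ (∃g N(g,g))
Push ¬ through the quantifiers and connectives to reach negation normal form:
  (∃b K(b)) ∨ (∃f ¬K(f)) ∨ (∃h ∃a (K(a) ∧ K(h))) ∨ (∃g N(g,g))
Pull the quantifiers to the front (each side's bound variable is not free in the other side):
  ∃b ∃f ∃h ∃a ∃g (K(b) ∨ ¬K(f) ∨ K(a) ∧ K(h) ∨ N(g,g))

∃b ∃f ∃h ∃a ∃g (K(b) ∨ ¬K(f) ∨ K(a) ∧ K(h) ∨ N(g,g))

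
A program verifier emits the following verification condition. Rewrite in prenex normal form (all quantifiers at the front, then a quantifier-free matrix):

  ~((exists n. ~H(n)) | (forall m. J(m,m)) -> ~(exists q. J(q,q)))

First replace A → B with ¬A ∨ B.
  ~(~((exists n. ~H(n)) | (forall m. J(m,m))) | ~(exists q. J(q,q)))
Push ¬ through the quantifiers and connectives to reach negation normal form:
  ((exists n. ~H(n)) | (forall m. J(m,m))) & (exists q. J(q,q))
Finally move all quantifiers to the prefix:
  exists n. forall m. exists q. ((~H(n) | J(m,m)) & J(q,q))

exists n. forall m. exists q. ((~H(n) | J(m,m)) & J(q,q))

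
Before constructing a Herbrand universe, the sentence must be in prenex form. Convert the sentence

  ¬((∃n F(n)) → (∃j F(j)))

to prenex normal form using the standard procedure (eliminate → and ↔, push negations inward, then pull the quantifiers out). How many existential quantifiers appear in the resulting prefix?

1

Rewrite implications/biconditionals: A → B as ¬A ∨ B.
  ¬(¬(∃n F(n)) ∨ (∃j F(j)))
Drive negations inward (¬∀x A ≡ ∃x ¬A, ¬∃x A ≡ ∀x ¬A, De Morgan for ∧/∨):
  (∃n F(n)) ∧ (∀j ¬F(j))
All bound variables are already distinct, so no renaming is needed.
Finally move all quantifiers to the prefix:
  ∃n ∀j (F(n) ∧ ¬F(j))
The prefix is ∃n ∀j: 1 universal, 1 existential.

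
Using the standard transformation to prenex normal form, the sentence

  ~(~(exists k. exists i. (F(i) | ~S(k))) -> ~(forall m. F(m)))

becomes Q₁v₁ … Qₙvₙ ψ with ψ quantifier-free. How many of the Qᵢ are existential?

First replace A → B with ¬A ∨ B.
  ~(~~(exists k. exists i. (F(i) | ~S(k))) | ~(forall m. F(m)))
Drive negations inward (¬∀x A ≡ ∃x ¬A, ¬∃x A ≡ ∀x ¬A, De Morgan for ∧/∨):
  (forall k. forall i. (~F(i) & S(k))) & (forall m. F(m))
All bound variables are already distinct, so no renaming is needed.
Extract every quantifier outward, since the variables are now distinct and don't occur free across branches:
  forall k. forall i. forall m. (~F(i) & S(k) & F(m))
The prefix is forall k forall i forall m: 3 universal, 0 existential.

0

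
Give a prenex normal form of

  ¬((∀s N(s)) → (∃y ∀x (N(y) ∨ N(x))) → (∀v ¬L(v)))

∀s ∃y ∀x ∃v (N(s) ∧ (N(y) ∨ N(x)) ∧ L(v))

Eliminate → and ↔ using ¬ and ∨.
  ¬(¬(∀s N(s)) ∨ ¬(∃y ∀x (N(y) ∨ N(x))) ∨ (∀v ¬L(v)))
Push ¬ through the quantifiers and connectives to reach negation normal form:
  (∀s N(s)) ∧ (∃y ∀x (N(y) ∨ N(x))) ∧ (∃v L(v))
All bound variables are already distinct, so no renaming is needed.
Finally move all quantifiers to the prefix:
  ∀s ∃y ∀x ∃v (N(s) ∧ (N(y) ∨ N(x)) ∧ L(v))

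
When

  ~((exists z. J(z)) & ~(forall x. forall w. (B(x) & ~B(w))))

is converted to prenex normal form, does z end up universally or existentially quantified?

Drive negations inward (¬∀x A ≡ ∃x ¬A, ¬∃x A ≡ ∀x ¬A, De Morgan for ∧/∨):
  (forall z. ~J(z)) | (forall x. forall w. (B(x) & ~B(w)))
All bound variables are already distinct, so no renaming is needed.
Finally move all quantifiers to the prefix:
  forall z. forall x. forall w. (~J(z) | B(x) & ~B(w))
The quantifier exists z sits under an odd number of negations, so it flips to forall z.

universal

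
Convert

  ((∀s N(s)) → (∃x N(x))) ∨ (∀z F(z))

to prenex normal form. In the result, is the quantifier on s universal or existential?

existential

Rewrite implications/biconditionals: A → B as ¬A ∨ B.
  ¬(∀s N(s)) ∨ (∃x N(x)) ∨ (∀z F(z))
Drive negations inward (¬∀x A ≡ ∃x ¬A, ¬∃x A ≡ ∀x ¬A, De Morgan for ∧/∨):
  (∃s ¬N(s)) ∨ (∃x N(x)) ∨ (∀z F(z))
Pull the quantifiers to the front (each side's bound variable is not free in the other side):
  ∃s ∃x ∀z (¬N(s) ∨ N(x) ∨ F(z))
The quantifier ∀s sits under an odd number of negations (counting the antecedent side of each →), so it flips to ∃s.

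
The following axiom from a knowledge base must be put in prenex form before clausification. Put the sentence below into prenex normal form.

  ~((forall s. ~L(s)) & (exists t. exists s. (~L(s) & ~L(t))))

Drive negations inward (¬∀x A ≡ ∃x ¬A, ¬∃x A ≡ ∀x ¬A, De Morgan for ∧/∨):
  (exists s. L(s)) | (forall t. forall s. (L(s) | L(t)))
Standardize variables apart so no two quantifiers bind the same name: s↦r.
  (exists s. L(s)) | (forall t. forall r. (L(r) | L(t)))
Pull the quantifiers to the front (each side's bound variable is not free in the other side):
  exists s. forall t. forall r. (L(s) | L(r) | L(t))

exists s. forall t. forall r. (L(s) | L(r) | L(t))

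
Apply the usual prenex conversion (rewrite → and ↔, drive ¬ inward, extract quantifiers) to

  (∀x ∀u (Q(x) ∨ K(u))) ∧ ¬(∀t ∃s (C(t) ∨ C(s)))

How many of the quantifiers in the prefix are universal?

Move each ¬ inward, flipping quantifiers it crosses:
  (∀x ∀u (Q(x) ∨ K(u))) ∧ (∃t ∀s (¬C(t) ∧ ¬C(s)))
Extract every quantifier outward, since the variables are now distinct and don't occur free across branches:
  ∀x ∀u ∃t ∀s ((Q(x) ∨ K(u)) ∧ ¬C(t) ∧ ¬C(s))
The prefix is ∀x ∀u ∃t ∀s: 3 universal, 1 existential.

3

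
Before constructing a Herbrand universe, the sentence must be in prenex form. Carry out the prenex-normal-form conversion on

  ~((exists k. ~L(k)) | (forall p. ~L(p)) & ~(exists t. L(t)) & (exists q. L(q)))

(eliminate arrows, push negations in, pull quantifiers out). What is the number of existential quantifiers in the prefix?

Push ¬ through the quantifiers and connectives to reach negation normal form:
  (forall k. L(k)) & ((exists p. L(p)) | (exists t. L(t)) | (forall q. ~L(q)))
All bound variables are already distinct, so no renaming is needed.
Pull the quantifiers to the front (each side's bound variable is not free in the other side):
  forall k. exists p. exists t. forall q. (L(k) & (L(p) | L(t) | ~L(q)))
The prefix is forall k exists p exists t forall q: 2 universal, 2 existential.

2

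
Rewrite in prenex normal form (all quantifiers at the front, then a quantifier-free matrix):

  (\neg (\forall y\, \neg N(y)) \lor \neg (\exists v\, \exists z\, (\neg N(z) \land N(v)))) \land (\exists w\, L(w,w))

Drive negations inward (¬∀x A ≡ ∃x ¬A, ¬∃x A ≡ ∀x ¬A, De Morgan for ∧/∨):
  ((\exists y\, N(y)) \lor (\forall v\, \forall z\, (N(z) \lor \neg N(v)))) \land (\exists w\, L(w,w))
Extract every quantifier outward, since the variables are now distinct and don't occur free across branches:
  \exists y\, \forall v\, \forall z\, \exists w\, ((N(y) \lor N(z) \lor \neg N(v)) \land L(w,w))

\exists y\, \forall v\, \forall z\, \exists w\, ((N(y) \lor N(z) \lor \neg N(v)) \land L(w,w))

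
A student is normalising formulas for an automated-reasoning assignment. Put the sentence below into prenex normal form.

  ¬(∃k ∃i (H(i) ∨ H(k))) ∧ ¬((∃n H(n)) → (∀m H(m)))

∀k ∀i ∃n ∃m (¬H(i) ∧ ¬H(k) ∧ H(n) ∧ ¬H(m))

First replace A → B with ¬A ∨ B.
  ¬(∃k ∃i (H(i) ∨ H(k))) ∧ ¬(¬(∃n H(n)) ∨ (∀m H(m)))
Move each ¬ inward, flipping quantifiers it crosses:
  (∀k ∀i (¬H(i) ∧ ¬H(k))) ∧ (∃n H(n)) ∧ (∃m ¬H(m))
Extract every quantifier outward, since the variables are now distinct and don't occur free across branches:
  ∀k ∀i ∃n ∃m (¬H(i) ∧ ¬H(k) ∧ H(n) ∧ ¬H(m))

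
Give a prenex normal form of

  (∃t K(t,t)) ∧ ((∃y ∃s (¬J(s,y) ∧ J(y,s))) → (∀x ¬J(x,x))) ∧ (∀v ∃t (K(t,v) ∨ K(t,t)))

Rewrite implications/biconditionals: A → B as ¬A ∨ B.
  (∃t K(t,t)) ∧ (¬(∃y ∃s (¬J(s,y) ∧ J(y,s))) ∨ (∀x ¬J(x,x))) ∧ (∀v ∃t (K(t,v) ∨ K(t,t)))
Push ¬ through the quantifiers and connectives to reach negation normal form:
  (∃t K(t,t)) ∧ ((∀y ∀s (J(s,y) ∨ ¬J(y,s))) ∨ (∀x ¬J(x,x))) ∧ (∀v ∃t (K(t,v) ∨ K(t,t)))
Standardize variables apart so no two quantifiers bind the same name: t↦z.
  (∃t K(t,t)) ∧ ((∀y ∀s (J(s,y) ∨ ¬J(y,s))) ∨ (∀x ¬J(x,x))) ∧ (∀v ∃z (K(z,v) ∨ K(z,z)))
Pull the quantifiers to the front (each side's bound variable is not free in the other side):
  ∃t ∀y ∀s ∀x ∀v ∃z (K(t,t) ∧ (J(s,y) ∨ ¬J(y,s) ∨ ¬J(x,x)) ∧ (K(z,v) ∨ K(z,z)))

∃t ∀y ∀s ∀x ∀v ∃z (K(t,t) ∧ (J(s,y) ∨ ¬J(y,s) ∨ ¬J(x,x)) ∧ (K(z,v) ∨ K(z,z)))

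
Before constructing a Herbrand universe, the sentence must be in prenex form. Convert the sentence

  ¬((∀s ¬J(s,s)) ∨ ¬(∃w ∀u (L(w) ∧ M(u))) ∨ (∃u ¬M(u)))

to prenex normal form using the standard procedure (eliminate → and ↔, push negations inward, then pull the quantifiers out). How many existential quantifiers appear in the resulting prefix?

2

Move each ¬ inward, flipping quantifiers it crosses:
  (∃s J(s,s)) ∧ (∃w ∀u (L(w) ∧ M(u))) ∧ (∀u M(u))
Give each quantifier a distinct variable: u↦v1.
  (∃s J(s,s)) ∧ (∃w ∀u (L(w) ∧ M(u))) ∧ (∀v1 M(v1))
Finally move all quantifiers to the prefix:
  ∃s ∃w ∀u ∀v1 (J(s,s) ∧ L(w) ∧ M(u) ∧ M(v1))
The prefix is ∃s ∃w ∀u ∀v1: 2 universal, 2 existential.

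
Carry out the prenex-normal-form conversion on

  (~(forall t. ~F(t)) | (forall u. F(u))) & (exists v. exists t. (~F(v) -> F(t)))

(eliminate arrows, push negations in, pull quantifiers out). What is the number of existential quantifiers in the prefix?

3

Eliminate → and ↔ using ¬ and ∨.
  (~(forall t. ~F(t)) | (forall u. F(u))) & (exists v. exists t. (~~F(v) | F(t)))
Drive negations inward (¬∀x A ≡ ∃x ¬A, ¬∃x A ≡ ∀x ¬A, De Morgan for ∧/∨):
  ((exists t. F(t)) | (forall u. F(u))) & (exists v. exists t. (F(v) | F(t)))
Rename bound variables to avoid capture: t↦w.
  ((exists t. F(t)) | (forall u. F(u))) & (exists v. exists w. (F(v) | F(w)))
Pull the quantifiers to the front (each side's bound variable is not free in the other side):
  exists t. forall u. exists v. exists w. ((F(t) | F(u)) & (F(v) | F(w)))
The prefix is exists t forall u exists v exists w: 1 universal, 3 existential.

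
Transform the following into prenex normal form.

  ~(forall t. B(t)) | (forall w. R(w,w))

Move each ¬ inward, flipping quantifiers it crosses:
  (exists t. ~B(t)) | (forall w. R(w,w))
Pull the quantifiers to the front (each side's bound variable is not free in the other side):
  exists t. forall w. (~B(t) | R(w,w))

exists t. forall w. (~B(t) | R(w,w))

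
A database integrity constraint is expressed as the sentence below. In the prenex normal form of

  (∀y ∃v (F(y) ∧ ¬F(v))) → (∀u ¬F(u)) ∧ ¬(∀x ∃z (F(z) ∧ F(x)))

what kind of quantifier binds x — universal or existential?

Rewrite implications/biconditionals: A → B as ¬A ∨ B.
  ¬(∀y ∃v (F(y) ∧ ¬F(v))) ∨ (∀u ¬F(u)) ∧ ¬(∀x ∃z (F(z) ∧ F(x)))
Drive negations inward (¬∀x A ≡ ∃x ¬A, ¬∃x A ≡ ∀x ¬A, De Morgan for ∧/∨):
  (∃y ∀v (¬F(y) ∨ F(v))) ∨ (∀u ¬F(u)) ∧ (∃x ∀z (¬F(z) ∨ ¬F(x)))
All bound variables are already distinct, so no renaming is needed.
Pull the quantifiers to the front (each side's bound variable is not free in the other side):
  ∃y ∀v ∀u ∃x ∀z (¬F(y) ∨ F(v) ∨ ¬F(u) ∧ (¬F(z) ∨ ¬F(x)))
The quantifier ∀x sits under an odd number of negations (counting the antecedent side of each →), so it flips to ∃x.

existential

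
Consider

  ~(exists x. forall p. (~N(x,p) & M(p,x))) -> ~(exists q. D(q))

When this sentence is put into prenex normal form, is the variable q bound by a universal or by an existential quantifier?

Rewrite implications/biconditionals: A → B as ¬A ∨ B.
  ~~(exists x. forall p. (~N(x,p) & M(p,x))) | ~(exists q. D(q))
Drive negations inward (¬∀x A ≡ ∃x ¬A, ¬∃x A ≡ ∀x ¬A, De Morgan for ∧/∨):
  (exists x. forall p. (~N(x,p) & M(p,x))) | (forall q. ~D(q))
Finally move all quantifiers to the prefix:
  exists x. forall p. forall q. (~N(x,p) & M(p,x) | ~D(q))
The quantifier exists q sits under an odd number of negations (counting the antecedent side of each →), so it flips to forall q.

universal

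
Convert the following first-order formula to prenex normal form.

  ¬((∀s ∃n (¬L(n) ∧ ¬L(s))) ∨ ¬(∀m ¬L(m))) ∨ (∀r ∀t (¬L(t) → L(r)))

Rewrite implications/biconditionals: A → B as ¬A ∨ B.
  ¬((∀s ∃n (¬L(n) ∧ ¬L(s))) ∨ ¬(∀m ¬L(m))) ∨ (∀r ∀t (¬¬L(t) ∨ L(r)))
Drive negations inward (¬∀x A ≡ ∃x ¬A, ¬∃x A ≡ ∀x ¬A, De Morgan for ∧/∨):
  (∃s ∀n (L(n) ∨ L(s))) ∧ (∀m ¬L(m)) ∨ (∀r ∀t (L(t) ∨ L(r)))
All bound variables are already distinct, so no renaming is needed.
Extract every quantifier outward, since the variables are now distinct and don't occur free across branches:
  ∃s ∀n ∀m ∀r ∀t ((L(n) ∨ L(s)) ∧ ¬L(m) ∨ L(t) ∨ L(r))

∃s ∀n ∀m ∀r ∀t ((L(n) ∨ L(s)) ∧ ¬L(m) ∨ L(t) ∨ L(r))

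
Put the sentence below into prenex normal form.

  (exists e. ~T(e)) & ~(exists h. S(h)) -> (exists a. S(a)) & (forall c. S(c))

First replace A → B with ¬A ∨ B.
  ~((exists e. ~T(e)) & ~(exists h. S(h))) | (exists a. S(a)) & (forall c. S(c))
Move each ¬ inward, flipping quantifiers it crosses:
  (forall e. T(e)) | (exists h. S(h)) | (exists a. S(a)) & (forall c. S(c))
Pull the quantifiers to the front (each side's bound variable is not free in the other side):
  forall e. exists h. exists a. forall c. (T(e) | S(h) | S(a) & S(c))

forall e. exists h. exists a. forall c. (T(e) | S(h) | S(a) & S(c))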